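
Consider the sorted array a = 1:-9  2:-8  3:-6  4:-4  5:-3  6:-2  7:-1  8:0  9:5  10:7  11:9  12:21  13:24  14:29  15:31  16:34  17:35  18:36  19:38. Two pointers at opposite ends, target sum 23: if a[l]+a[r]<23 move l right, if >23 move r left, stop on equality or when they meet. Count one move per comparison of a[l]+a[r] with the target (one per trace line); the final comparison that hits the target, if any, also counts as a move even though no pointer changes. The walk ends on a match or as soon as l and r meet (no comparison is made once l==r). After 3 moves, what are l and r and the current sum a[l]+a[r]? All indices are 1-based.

l=1, r=16, sum=25

[1,19] -9+38=29 >23 → r--
[1,18] -9+36=27 >23 → r--
[1,17] -9+35=26 >23 → r--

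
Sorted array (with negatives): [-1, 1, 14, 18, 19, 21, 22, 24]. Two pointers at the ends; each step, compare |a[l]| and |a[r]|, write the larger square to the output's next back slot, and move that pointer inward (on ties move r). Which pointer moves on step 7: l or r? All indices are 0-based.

r

[0,7] |-1|<=|24| out[7]=576 → r--
[0,6] |-1|<=|22| out[6]=484 → r--
[0,5] |-1|<=|21| out[5]=441 → r--
[0,4] |-1|<=|19| out[4]=361 → r--
[0,3] |-1|<=|18| out[3]=324 → r--
[0,2] |-1|<=|14| out[2]=196 → r--
[0,1] |-1|<=|1| out[1]=1 → r--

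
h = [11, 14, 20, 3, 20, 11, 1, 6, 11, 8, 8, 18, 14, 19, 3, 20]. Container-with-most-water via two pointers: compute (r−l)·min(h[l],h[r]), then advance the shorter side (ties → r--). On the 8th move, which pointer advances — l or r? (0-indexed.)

l=0 r=15: min(11,20)*15=165 best=165 *, l++
l=1 r=15: min(14,20)*14=196 best=196 *, l++
l=2 r=15: min(20,20)*13=260 best=260 *, r--
l=2 r=14: min(20,3)*12=36 best=260, r--
l=2 r=13: min(20,19)*11=209 best=260, r--
l=2 r=12: min(20,14)*10=140 best=260, r--
l=2 r=11: min(20,18)*9=162 best=260, r--
l=2 r=10: min(20,8)*8=64 best=260, r--

r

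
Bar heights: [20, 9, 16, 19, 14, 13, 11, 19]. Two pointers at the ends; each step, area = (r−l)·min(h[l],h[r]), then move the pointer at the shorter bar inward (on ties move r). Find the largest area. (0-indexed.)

max area = 133

l=0 r=7: min(20,19)*7=133 best=133 *, r--
l=0 r=6: min(20,11)*6=66 best=133, r--
l=0 r=5: min(20,13)*5=65 best=133, r--
l=0 r=4: min(20,14)*4=56 best=133, r--
l=0 r=3: min(20,19)*3=57 best=133, r--
l=0 r=2: min(20,16)*2=32 best=133, r--
l=0 r=1: min(20,9)*1=9 best=133, r--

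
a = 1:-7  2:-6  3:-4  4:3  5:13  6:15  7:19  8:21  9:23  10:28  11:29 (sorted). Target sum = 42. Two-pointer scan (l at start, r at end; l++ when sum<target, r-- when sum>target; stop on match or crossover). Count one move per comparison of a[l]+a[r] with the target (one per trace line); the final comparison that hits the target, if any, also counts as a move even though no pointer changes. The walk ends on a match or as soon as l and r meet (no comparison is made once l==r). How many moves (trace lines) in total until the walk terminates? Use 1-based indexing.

l=1 r=11: -7+29=22 <42, l++
l=2 r=11: -6+29=23 <42, l++
l=3 r=11: -4+29=25 <42, l++
l=4 r=11: 3+29=32 <42, l++
l=5 r=11: 13+29=42, found

5 moves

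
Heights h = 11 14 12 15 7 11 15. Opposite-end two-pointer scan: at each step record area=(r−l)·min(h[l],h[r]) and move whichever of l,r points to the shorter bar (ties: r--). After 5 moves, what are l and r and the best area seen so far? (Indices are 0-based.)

l=0 r=6: min(11,15)*6=66 best=66 *, l++
l=1 r=6: min(14,15)*5=70 best=70 *, l++
l=2 r=6: min(12,15)*4=48 best=70, l++
l=3 r=6: min(15,15)*3=45 best=70, r--
l=3 r=5: min(15,11)*2=22 best=70, r--

l=3, r=4, best area=70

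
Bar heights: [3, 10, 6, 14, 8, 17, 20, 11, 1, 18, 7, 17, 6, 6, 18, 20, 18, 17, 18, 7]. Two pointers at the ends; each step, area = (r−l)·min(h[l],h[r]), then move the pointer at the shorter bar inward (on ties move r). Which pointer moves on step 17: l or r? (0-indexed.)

l=0 r=19: min(3,7)*19=57 best=57 *, l++
l=1 r=19: min(10,7)*18=126 best=126 *, r--
l=1 r=18: min(10,18)*17=170 best=170 *, l++
l=2 r=18: min(6,18)*16=96 best=170, l++
l=3 r=18: min(14,18)*15=210 best=210 *, l++
l=4 r=18: min(8,18)*14=112 best=210, l++
l=5 r=18: min(17,18)*13=221 best=221 *, l++
l=6 r=18: min(20,18)*12=216 best=221, r--
l=6 r=17: min(20,17)*11=187 best=221, r--
l=6 r=16: min(20,18)*10=180 best=221, r--
l=6 r=15: min(20,20)*9=180 best=221, r--
l=6 r=14: min(20,18)*8=144 best=221, r--
l=6 r=13: min(20,6)*7=42 best=221, r--
l=6 r=12: min(20,6)*6=36 best=221, r--
l=6 r=11: min(20,17)*5=85 best=221, r--
l=6 r=10: min(20,7)*4=28 best=221, r--
l=6 r=9: min(20,18)*3=54 best=221, r--

r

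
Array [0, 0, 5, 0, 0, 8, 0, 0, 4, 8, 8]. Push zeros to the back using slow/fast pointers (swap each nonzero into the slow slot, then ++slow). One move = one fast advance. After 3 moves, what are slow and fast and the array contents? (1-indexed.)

slow=1 fast=1: a[fast]=0, fast++
slow=1 fast=2: a[fast]=0, fast++
slow=1 fast=3: a[fast]=5≠0 swap→a[1]=5, slow++,fast++

slow=2, fast=4, a=[5, 0, 0, 0, 0, 8, 0, 0, 4, 8, 8]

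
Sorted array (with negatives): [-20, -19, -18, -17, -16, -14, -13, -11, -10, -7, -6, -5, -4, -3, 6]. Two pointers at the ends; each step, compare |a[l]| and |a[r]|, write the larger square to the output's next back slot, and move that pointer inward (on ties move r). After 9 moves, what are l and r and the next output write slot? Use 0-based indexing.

[0,14] |-20|>|6| out[14]=400 → l++
[1,14] |-19|>|6| out[13]=361 → l++
[2,14] |-18|>|6| out[12]=324 → l++
[3,14] |-17|>|6| out[11]=289 → l++
[4,14] |-16|>|6| out[10]=256 → l++
[5,14] |-14|>|6| out[9]=196 → l++
[6,14] |-13|>|6| out[8]=169 → l++
[7,14] |-11|>|6| out[7]=121 → l++
[8,14] |-10|>|6| out[6]=100 → l++

l=9, r=14, next write slot=5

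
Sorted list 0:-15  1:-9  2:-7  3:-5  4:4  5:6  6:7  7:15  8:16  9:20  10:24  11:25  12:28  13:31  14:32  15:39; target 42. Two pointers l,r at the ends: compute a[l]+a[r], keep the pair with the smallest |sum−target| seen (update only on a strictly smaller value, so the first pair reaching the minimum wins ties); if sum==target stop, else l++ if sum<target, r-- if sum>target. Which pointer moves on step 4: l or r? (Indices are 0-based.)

l=0 r=15: -15+39=24 d=18 *, l++
l=1 r=15: -9+39=30 d=12 *, l++
l=2 r=15: -7+39=32 d=10 *, l++
l=3 r=15: -5+39=34 d=8 *, l++

l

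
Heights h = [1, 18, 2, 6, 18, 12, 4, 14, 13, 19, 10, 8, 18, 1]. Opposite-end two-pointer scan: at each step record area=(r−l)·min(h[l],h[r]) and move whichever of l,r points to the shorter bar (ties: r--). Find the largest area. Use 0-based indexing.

[0,13] min(1,1)*13=13 best=13 * → r--
[0,12] min(1,18)*12=12 best=13 → l++
[1,12] min(18,18)*11=198 best=198 * → r--
[1,11] min(18,8)*10=80 best=198 → r--
[1,10] min(18,10)*9=90 best=198 → r--
[1,9] min(18,19)*8=144 best=198 → l++
[2,9] min(2,19)*7=14 best=198 → l++
[3,9] min(6,19)*6=36 best=198 → l++
[4,9] min(18,19)*5=90 best=198 → l++
[5,9] min(12,19)*4=48 best=198 → l++
[6,9] min(4,19)*3=12 best=198 → l++
[7,9] min(14,19)*2=28 best=198 → l++
[8,9] min(13,19)*1=13 best=198 → l++

max area = 198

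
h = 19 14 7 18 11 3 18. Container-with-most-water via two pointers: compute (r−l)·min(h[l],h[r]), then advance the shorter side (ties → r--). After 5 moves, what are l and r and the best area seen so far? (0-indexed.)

[0,6] min(19,18)*6=108 best=108 * → r--
[0,5] min(19,3)*5=15 best=108 → r--
[0,4] min(19,11)*4=44 best=108 → r--
[0,3] min(19,18)*3=54 best=108 → r--
[0,2] min(19,7)*2=14 best=108 → r--

l=0, r=1, best area=108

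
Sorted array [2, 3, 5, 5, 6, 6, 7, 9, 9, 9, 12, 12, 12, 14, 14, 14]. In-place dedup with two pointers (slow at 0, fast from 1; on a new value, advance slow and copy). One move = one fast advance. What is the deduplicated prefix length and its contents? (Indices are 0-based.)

length 8; prefix = [2, 3, 5, 6, 7, 9, 12, 14]

slow=0 fast=1: a[fast]=3≠a[slow]=2 write a[1]=3, slow++,fast++
slow=1 fast=2: a[fast]=5≠a[slow]=3 write a[2]=5, slow++,fast++
slow=2 fast=3: a[fast]=5=a[slow] dup, fast++
slow=2 fast=4: a[fast]=6≠a[slow]=5 write a[3]=6, slow++,fast++
slow=3 fast=5: a[fast]=6=a[slow] dup, fast++
slow=3 fast=6: a[fast]=7≠a[slow]=6 write a[4]=7, slow++,fast++
slow=4 fast=7: a[fast]=9≠a[slow]=7 write a[5]=9, slow++,fast++
slow=5 fast=8: a[fast]=9=a[slow] dup, fast++
slow=5 fast=9: a[fast]=9=a[slow] dup, fast++
slow=5 fast=10: a[fast]=12≠a[slow]=9 write a[6]=12, slow++,fast++
slow=6 fast=11: a[fast]=12=a[slow] dup, fast++
slow=6 fast=12: a[fast]=12=a[slow] dup, fast++
slow=6 fast=13: a[fast]=14≠a[slow]=12 write a[7]=14, slow++,fast++
slow=7 fast=14: a[fast]=14=a[slow] dup, fast++
slow=7 fast=15: a[fast]=14=a[slow] dup, fast++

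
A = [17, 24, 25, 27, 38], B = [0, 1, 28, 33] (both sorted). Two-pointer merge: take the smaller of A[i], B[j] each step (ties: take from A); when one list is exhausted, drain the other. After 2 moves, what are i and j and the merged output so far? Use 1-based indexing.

[i=1,j=1] A[i]=17>B[j]=0 take 0 → j++
[i=1,j=2] A[i]=17>B[j]=1 take 1 → j++

i=1, j=3, merged so far=[0, 1]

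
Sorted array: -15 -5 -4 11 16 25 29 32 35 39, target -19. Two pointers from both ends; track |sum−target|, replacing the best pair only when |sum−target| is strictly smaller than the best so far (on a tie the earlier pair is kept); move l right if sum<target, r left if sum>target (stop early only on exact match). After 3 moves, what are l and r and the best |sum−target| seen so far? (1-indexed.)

l=1 r=10: -15+39=24 d=43 *, r--
l=1 r=9: -15+35=20 d=39 *, r--
l=1 r=8: -15+32=17 d=36 *, r--

l=1, r=7, best |Δ|=36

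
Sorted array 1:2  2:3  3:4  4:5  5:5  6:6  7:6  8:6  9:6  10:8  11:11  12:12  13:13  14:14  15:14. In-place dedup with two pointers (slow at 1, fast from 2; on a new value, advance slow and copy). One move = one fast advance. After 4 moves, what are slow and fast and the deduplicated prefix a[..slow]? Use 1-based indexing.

slow=4, fast=6, prefix=[2, 3, 4, 5]

(s=1,f=2) a[fast]=3≠a[slow]=2 write a[2]=3 → slow++,fast++
(s=2,f=3) a[fast]=4≠a[slow]=3 write a[3]=4 → slow++,fast++
(s=3,f=4) a[fast]=5≠a[slow]=4 write a[4]=5 → slow++,fast++
(s=4,f=5) a[fast]=5=a[slow] dup → fast++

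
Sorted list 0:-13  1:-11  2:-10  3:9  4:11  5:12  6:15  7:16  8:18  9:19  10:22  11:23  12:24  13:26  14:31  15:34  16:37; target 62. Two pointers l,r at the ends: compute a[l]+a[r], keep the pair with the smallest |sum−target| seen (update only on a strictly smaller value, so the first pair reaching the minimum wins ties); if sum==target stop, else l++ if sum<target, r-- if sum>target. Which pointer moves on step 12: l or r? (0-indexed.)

[0,16] -13+37=24 d=38 * → l++
[1,16] -11+37=26 d=36 * → l++
[2,16] -10+37=27 d=35 * → l++
[3,16] 9+37=46 d=16 * → l++
[4,16] 11+37=48 d=14 * → l++
[5,16] 12+37=49 d=13 * → l++
[6,16] 15+37=52 d=10 * → l++
[7,16] 16+37=53 d=9 * → l++
[8,16] 18+37=55 d=7 * → l++
[9,16] 19+37=56 d=6 * → l++
[10,16] 22+37=59 d=3 * → l++
[11,16] 23+37=60 d=2 * → l++

l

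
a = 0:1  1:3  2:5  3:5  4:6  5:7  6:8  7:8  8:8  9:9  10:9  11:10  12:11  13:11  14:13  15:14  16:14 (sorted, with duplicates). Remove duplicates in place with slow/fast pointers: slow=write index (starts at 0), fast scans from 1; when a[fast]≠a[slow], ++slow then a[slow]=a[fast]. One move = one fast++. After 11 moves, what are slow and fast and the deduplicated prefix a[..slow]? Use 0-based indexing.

slow=7, fast=12, prefix=[1, 3, 5, 6, 7, 8, 9, 10]

slow=0 fast=1: a[fast]=3≠a[slow]=1 write a[1]=3, slow++,fast++
slow=1 fast=2: a[fast]=5≠a[slow]=3 write a[2]=5, slow++,fast++
slow=2 fast=3: a[fast]=5=a[slow] dup, fast++
slow=2 fast=4: a[fast]=6≠a[slow]=5 write a[3]=6, slow++,fast++
slow=3 fast=5: a[fast]=7≠a[slow]=6 write a[4]=7, slow++,fast++
slow=4 fast=6: a[fast]=8≠a[slow]=7 write a[5]=8, slow++,fast++
slow=5 fast=7: a[fast]=8=a[slow] dup, fast++
slow=5 fast=8: a[fast]=8=a[slow] dup, fast++
slow=5 fast=9: a[fast]=9≠a[slow]=8 write a[6]=9, slow++,fast++
slow=6 fast=10: a[fast]=9=a[slow] dup, fast++
slow=6 fast=11: a[fast]=10≠a[slow]=9 write a[7]=10, slow++,fast++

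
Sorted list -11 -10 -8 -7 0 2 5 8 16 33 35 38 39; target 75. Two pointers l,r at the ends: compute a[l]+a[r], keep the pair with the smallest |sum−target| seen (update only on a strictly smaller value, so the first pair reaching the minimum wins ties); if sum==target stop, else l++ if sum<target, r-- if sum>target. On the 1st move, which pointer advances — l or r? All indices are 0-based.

l=0 r=12: -11+39=28 d=47 *, l++

l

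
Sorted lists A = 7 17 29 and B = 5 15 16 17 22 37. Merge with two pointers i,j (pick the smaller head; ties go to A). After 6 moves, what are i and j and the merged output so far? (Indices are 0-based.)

i=2, j=4, merged so far=[5, 7, 15, 16, 17, 17]

[i=0,j=0] A[i]=7>B[j]=5 take 5 → j++
[i=0,j=1] A[i]=7<=B[j]=15 take 7 → i++
[i=1,j=1] A[i]=17>B[j]=15 take 15 → j++
[i=1,j=2] A[i]=17>B[j]=16 take 16 → j++
[i=1,j=3] A[i]=17<=B[j]=17 take 17 → i++
[i=2,j=3] A[i]=29>B[j]=17 take 17 → j++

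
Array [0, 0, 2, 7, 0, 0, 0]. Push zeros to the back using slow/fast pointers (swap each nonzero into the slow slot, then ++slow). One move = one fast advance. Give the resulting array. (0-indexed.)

[2, 7, 0, 0, 0, 0, 0]

slow=0 fast=0: a[fast]=0, fast++
slow=0 fast=1: a[fast]=0, fast++
slow=0 fast=2: a[fast]=2≠0 swap→a[0]=2, slow++,fast++
slow=1 fast=3: a[fast]=7≠0 swap→a[1]=7, slow++,fast++
slow=2 fast=4: a[fast]=0, fast++
slow=2 fast=5: a[fast]=0, fast++
slow=2 fast=6: a[fast]=0, fast++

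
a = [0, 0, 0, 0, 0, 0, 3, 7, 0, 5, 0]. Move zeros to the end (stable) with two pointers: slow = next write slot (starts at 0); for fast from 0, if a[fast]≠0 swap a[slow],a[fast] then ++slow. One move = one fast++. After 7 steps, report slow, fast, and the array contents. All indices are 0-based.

(s=0,f=0) a[fast]=0 → fast++
(s=0,f=1) a[fast]=0 → fast++
(s=0,f=2) a[fast]=0 → fast++
(s=0,f=3) a[fast]=0 → fast++
(s=0,f=4) a[fast]=0 → fast++
(s=0,f=5) a[fast]=0 → fast++
(s=0,f=6) a[fast]=3≠0 swap→a[0]=3 → slow++,fast++

slow=1, fast=7, a=[3, 0, 0, 0, 0, 0, 0, 7, 0, 5, 0]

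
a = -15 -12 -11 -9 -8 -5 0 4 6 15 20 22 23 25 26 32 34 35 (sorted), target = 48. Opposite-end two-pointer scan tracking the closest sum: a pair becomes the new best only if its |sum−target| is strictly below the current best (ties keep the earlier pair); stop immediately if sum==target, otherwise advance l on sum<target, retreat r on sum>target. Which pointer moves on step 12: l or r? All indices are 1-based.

[1,18] -15+35=20 d=28 * → l++
[2,18] -12+35=23 d=25 * → l++
[3,18] -11+35=24 d=24 * → l++
[4,18] -9+35=26 d=22 * → l++
[5,18] -8+35=27 d=21 * → l++
[6,18] -5+35=30 d=18 * → l++
[7,18] 0+35=35 d=13 * → l++
[8,18] 4+35=39 d=9 * → l++
[9,18] 6+35=41 d=7 * → l++
[10,18] 15+35=50 d=2 * → r--
[10,17] 15+34=49 d=1 * → r--
[10,16] 15+32=47 d=1 → l++

l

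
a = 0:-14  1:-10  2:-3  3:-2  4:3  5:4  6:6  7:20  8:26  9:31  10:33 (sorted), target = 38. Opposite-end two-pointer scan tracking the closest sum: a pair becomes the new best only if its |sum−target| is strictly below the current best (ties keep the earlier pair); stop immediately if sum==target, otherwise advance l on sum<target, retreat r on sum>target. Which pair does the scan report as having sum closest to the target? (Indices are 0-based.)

[0,10] -14+33=19 d=19 * → l++
[1,10] -10+33=23 d=15 * → l++
[2,10] -3+33=30 d=8 * → l++
[3,10] -2+33=31 d=7 * → l++
[4,10] 3+33=36 d=2 * → l++
[5,10] 4+33=37 d=1 * → l++
[6,10] 6+33=39 d=1 → r--
[6,9] 6+31=37 d=1 → l++
[7,9] 20+31=51 d=13 → r--
[7,8] 20+26=46 d=8 → r--

pair (4, 33) with sum 37 (|Δ|=1)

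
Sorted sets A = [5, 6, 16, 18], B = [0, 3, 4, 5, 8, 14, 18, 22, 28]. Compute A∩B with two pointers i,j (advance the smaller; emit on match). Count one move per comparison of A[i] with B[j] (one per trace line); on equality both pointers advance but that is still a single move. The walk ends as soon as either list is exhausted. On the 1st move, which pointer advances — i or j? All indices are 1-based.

j

[i=1,j=1] 5>0 → j++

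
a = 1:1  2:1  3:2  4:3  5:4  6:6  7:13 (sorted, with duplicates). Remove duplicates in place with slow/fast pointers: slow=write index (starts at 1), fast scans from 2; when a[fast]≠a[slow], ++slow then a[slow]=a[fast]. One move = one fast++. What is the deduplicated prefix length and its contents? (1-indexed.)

length 6; prefix = [1, 2, 3, 4, 6, 13]

(s=1,f=2) a[fast]=1=a[slow] dup → fast++
(s=1,f=3) a[fast]=2≠a[slow]=1 write a[2]=2 → slow++,fast++
(s=2,f=4) a[fast]=3≠a[slow]=2 write a[3]=3 → slow++,fast++
(s=3,f=5) a[fast]=4≠a[slow]=3 write a[4]=4 → slow++,fast++
(s=4,f=6) a[fast]=6≠a[slow]=4 write a[5]=6 → slow++,fast++
(s=5,f=7) a[fast]=13≠a[slow]=6 write a[6]=13 → slow++,fast++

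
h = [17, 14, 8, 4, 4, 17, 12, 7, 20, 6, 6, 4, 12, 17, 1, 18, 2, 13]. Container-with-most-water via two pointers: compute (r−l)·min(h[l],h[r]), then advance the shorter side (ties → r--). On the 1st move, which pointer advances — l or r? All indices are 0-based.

l=0 r=17: min(17,13)*17=221 best=221 *, r--

r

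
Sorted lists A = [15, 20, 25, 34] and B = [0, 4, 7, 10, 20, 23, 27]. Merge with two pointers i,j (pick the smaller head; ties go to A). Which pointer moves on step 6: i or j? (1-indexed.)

i

[i=1,j=1] A[i]=15>B[j]=0 take 0 → j++
[i=1,j=2] A[i]=15>B[j]=4 take 4 → j++
[i=1,j=3] A[i]=15>B[j]=7 take 7 → j++
[i=1,j=4] A[i]=15>B[j]=10 take 10 → j++
[i=1,j=5] A[i]=15<=B[j]=20 take 15 → i++
[i=2,j=5] A[i]=20<=B[j]=20 take 20 → i++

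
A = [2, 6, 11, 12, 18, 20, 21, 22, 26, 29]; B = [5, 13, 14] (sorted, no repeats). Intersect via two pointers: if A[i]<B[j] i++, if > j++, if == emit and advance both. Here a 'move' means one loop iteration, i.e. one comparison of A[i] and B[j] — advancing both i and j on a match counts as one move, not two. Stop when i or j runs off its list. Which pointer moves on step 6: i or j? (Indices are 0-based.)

j

i=0 j=0: 2<5, i++
i=1 j=0: 6>5, j++
i=1 j=1: 6<13, i++
i=2 j=1: 11<13, i++
i=3 j=1: 12<13, i++
i=4 j=1: 18>13, j++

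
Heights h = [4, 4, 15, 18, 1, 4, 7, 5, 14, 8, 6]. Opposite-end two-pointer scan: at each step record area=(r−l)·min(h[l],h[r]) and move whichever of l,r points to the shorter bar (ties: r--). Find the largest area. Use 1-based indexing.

max area = 84

[1,11] min(4,6)*10=40 best=40 * → l++
[2,11] min(4,6)*9=36 best=40 → l++
[3,11] min(15,6)*8=48 best=48 * → r--
[3,10] min(15,8)*7=56 best=56 * → r--
[3,9] min(15,14)*6=84 best=84 * → r--
[3,8] min(15,5)*5=25 best=84 → r--
[3,7] min(15,7)*4=28 best=84 → r--
[3,6] min(15,4)*3=12 best=84 → r--
[3,5] min(15,1)*2=2 best=84 → r--
[3,4] min(15,18)*1=15 best=84 → l++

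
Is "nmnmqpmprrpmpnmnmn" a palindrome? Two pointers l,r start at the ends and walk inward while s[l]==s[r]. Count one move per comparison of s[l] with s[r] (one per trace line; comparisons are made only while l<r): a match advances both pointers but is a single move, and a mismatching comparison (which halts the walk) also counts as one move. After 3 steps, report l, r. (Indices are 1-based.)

l=4, r=15

l=1 r=18: 'n'=='n', l++,r--
l=2 r=17: 'm'=='m', l++,r--
l=3 r=16: 'n'=='n', l++,r--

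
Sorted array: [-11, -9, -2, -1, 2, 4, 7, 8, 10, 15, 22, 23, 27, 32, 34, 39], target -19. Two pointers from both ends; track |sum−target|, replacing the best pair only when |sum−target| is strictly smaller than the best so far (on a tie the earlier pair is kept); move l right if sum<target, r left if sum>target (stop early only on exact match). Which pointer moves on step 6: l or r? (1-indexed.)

r

[1,16] -11+39=28 d=47 * → r--
[1,15] -11+34=23 d=42 * → r--
[1,14] -11+32=21 d=40 * → r--
[1,13] -11+27=16 d=35 * → r--
[1,12] -11+23=12 d=31 * → r--
[1,11] -11+22=11 d=30 * → r--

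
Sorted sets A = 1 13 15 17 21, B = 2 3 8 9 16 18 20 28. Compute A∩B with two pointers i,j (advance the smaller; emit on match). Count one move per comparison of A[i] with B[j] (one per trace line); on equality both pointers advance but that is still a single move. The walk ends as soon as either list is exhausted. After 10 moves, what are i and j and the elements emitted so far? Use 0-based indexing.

i=0 j=0: 1<2, i++
i=1 j=0: 13>2, j++
i=1 j=1: 13>3, j++
i=1 j=2: 13>8, j++
i=1 j=3: 13>9, j++
i=1 j=4: 13<16, i++
i=2 j=4: 15<16, i++
i=3 j=4: 17>16, j++
i=3 j=5: 17<18, i++
i=4 j=5: 21>18, j++

i=4, j=6, emitted=[]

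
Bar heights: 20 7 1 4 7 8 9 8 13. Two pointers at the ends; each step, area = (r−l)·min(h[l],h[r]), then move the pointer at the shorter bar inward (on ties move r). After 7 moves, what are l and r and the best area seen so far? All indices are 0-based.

[0,8] min(20,13)*8=104 best=104 * → r--
[0,7] min(20,8)*7=56 best=104 → r--
[0,6] min(20,9)*6=54 best=104 → r--
[0,5] min(20,8)*5=40 best=104 → r--
[0,4] min(20,7)*4=28 best=104 → r--
[0,3] min(20,4)*3=12 best=104 → r--
[0,2] min(20,1)*2=2 best=104 → r--

l=0, r=1, best area=104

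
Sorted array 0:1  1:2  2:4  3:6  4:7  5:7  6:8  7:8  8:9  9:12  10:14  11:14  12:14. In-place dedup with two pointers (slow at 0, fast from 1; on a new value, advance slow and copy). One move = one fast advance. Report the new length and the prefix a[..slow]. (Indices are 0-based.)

length 9; prefix = [1, 2, 4, 6, 7, 8, 9, 12, 14]

slow=0 fast=1: a[fast]=2≠a[slow]=1 write a[1]=2, slow++,fast++
slow=1 fast=2: a[fast]=4≠a[slow]=2 write a[2]=4, slow++,fast++
slow=2 fast=3: a[fast]=6≠a[slow]=4 write a[3]=6, slow++,fast++
slow=3 fast=4: a[fast]=7≠a[slow]=6 write a[4]=7, slow++,fast++
slow=4 fast=5: a[fast]=7=a[slow] dup, fast++
slow=4 fast=6: a[fast]=8≠a[slow]=7 write a[5]=8, slow++,fast++
slow=5 fast=7: a[fast]=8=a[slow] dup, fast++
slow=5 fast=8: a[fast]=9≠a[slow]=8 write a[6]=9, slow++,fast++
slow=6 fast=9: a[fast]=12≠a[slow]=9 write a[7]=12, slow++,fast++
slow=7 fast=10: a[fast]=14≠a[slow]=12 write a[8]=14, slow++,fast++
slow=8 fast=11: a[fast]=14=a[slow] dup, fast++
slow=8 fast=12: a[fast]=14=a[slow] dup, fast++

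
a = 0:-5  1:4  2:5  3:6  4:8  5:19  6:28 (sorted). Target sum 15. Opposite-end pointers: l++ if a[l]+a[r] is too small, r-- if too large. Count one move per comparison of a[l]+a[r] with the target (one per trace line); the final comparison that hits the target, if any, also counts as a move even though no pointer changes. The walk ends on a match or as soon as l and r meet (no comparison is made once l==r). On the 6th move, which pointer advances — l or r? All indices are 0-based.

l

[0,6] -5+28=23 >15 → r--
[0,5] -5+19=14 <15 → l++
[1,5] 4+19=23 >15 → r--
[1,4] 4+8=12 <15 → l++
[2,4] 5+8=13 <15 → l++
[3,4] 6+8=14 <15 → l++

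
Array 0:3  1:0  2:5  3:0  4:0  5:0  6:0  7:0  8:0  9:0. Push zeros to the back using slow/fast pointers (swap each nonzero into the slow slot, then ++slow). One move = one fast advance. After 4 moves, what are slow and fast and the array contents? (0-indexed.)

slow=0 fast=0: a[fast]=3≠0 swap→a[0]=3, slow++,fast++
slow=1 fast=1: a[fast]=0, fast++
slow=1 fast=2: a[fast]=5≠0 swap→a[1]=5, slow++,fast++
slow=2 fast=3: a[fast]=0, fast++

slow=2, fast=4, a=[3, 5, 0, 0, 0, 0, 0, 0, 0, 0]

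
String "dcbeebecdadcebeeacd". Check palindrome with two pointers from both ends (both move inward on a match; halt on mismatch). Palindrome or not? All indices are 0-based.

not a palindrome (mismatch at 2,16)

l=0 r=18: 'd'=='d', l++,r--
l=1 r=17: 'c'=='c', l++,r--
l=2 r=16: 'b'!='a', stop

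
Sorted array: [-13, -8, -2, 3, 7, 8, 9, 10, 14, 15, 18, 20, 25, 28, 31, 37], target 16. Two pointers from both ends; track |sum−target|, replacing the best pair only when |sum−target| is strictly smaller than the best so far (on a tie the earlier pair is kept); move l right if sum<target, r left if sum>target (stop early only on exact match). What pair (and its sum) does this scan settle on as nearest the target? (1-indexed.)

[1,16] -13+37=24 d=8 * → r--
[1,15] -13+31=18 d=2 * → r--
[1,14] -13+28=15 d=1 * → l++
[2,14] -8+28=20 d=4 → r--
[2,13] -8+25=17 d=1 → r--
[2,12] -8+20=12 d=4 → l++
[3,12] -2+20=18 d=2 → r--
[3,11] -2+18=16 d=0 * → stop

pair (-2, 18) with sum 16 (|Δ|=0)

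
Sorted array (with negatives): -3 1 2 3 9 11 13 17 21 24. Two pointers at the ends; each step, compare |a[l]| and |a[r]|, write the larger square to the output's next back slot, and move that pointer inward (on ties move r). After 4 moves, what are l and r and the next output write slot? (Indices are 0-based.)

l=0 r=9: |-3|<=|24| out[9]=576, r--
l=0 r=8: |-3|<=|21| out[8]=441, r--
l=0 r=7: |-3|<=|17| out[7]=289, r--
l=0 r=6: |-3|<=|13| out[6]=169, r--

l=0, r=5, next write slot=5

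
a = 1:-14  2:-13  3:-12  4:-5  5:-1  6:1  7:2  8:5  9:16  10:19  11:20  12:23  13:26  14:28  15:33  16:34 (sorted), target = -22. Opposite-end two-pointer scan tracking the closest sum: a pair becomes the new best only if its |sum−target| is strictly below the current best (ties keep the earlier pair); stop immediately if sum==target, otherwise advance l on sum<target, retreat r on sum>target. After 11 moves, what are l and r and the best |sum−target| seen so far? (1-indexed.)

l=1 r=16: -14+34=20 d=42 *, r--
l=1 r=15: -14+33=19 d=41 *, r--
l=1 r=14: -14+28=14 d=36 *, r--
l=1 r=13: -14+26=12 d=34 *, r--
l=1 r=12: -14+23=9 d=31 *, r--
l=1 r=11: -14+20=6 d=28 *, r--
l=1 r=10: -14+19=5 d=27 *, r--
l=1 r=9: -14+16=2 d=24 *, r--
l=1 r=8: -14+5=-9 d=13 *, r--
l=1 r=7: -14+2=-12 d=10 *, r--
l=1 r=6: -14+1=-13 d=9 *, r--

l=1, r=5, best |Δ|=9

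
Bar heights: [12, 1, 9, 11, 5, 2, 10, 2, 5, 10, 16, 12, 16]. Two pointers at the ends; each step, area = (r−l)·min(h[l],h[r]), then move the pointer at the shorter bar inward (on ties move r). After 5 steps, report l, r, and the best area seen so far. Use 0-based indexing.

l=5, r=12, best area=144

l=0 r=12: min(12,16)*12=144 best=144 *, l++
l=1 r=12: min(1,16)*11=11 best=144, l++
l=2 r=12: min(9,16)*10=90 best=144, l++
l=3 r=12: min(11,16)*9=99 best=144, l++
l=4 r=12: min(5,16)*8=40 best=144, l++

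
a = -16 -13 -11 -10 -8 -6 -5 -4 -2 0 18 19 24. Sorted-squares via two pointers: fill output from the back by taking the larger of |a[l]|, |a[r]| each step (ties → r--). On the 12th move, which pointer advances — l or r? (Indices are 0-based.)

[0,12] |-16|<=|24| out[12]=576 → r--
[0,11] |-16|<=|19| out[11]=361 → r--
[0,10] |-16|<=|18| out[10]=324 → r--
[0,9] |-16|>|0| out[9]=256 → l++
[1,9] |-13|>|0| out[8]=169 → l++
[2,9] |-11|>|0| out[7]=121 → l++
[3,9] |-10|>|0| out[6]=100 → l++
[4,9] |-8|>|0| out[5]=64 → l++
[5,9] |-6|>|0| out[4]=36 → l++
[6,9] |-5|>|0| out[3]=25 → l++
[7,9] |-4|>|0| out[2]=16 → l++
[8,9] |-2|>|0| out[1]=4 → l++

l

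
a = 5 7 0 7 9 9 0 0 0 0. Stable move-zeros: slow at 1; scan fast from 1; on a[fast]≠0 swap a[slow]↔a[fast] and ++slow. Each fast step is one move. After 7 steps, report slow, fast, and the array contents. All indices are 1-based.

slow=6, fast=8, a=[5, 7, 7, 9, 9, 0, 0, 0, 0, 0]

(s=1,f=1) a[fast]=5≠0 swap→a[1]=5 → slow++,fast++
(s=2,f=2) a[fast]=7≠0 swap→a[2]=7 → slow++,fast++
(s=3,f=3) a[fast]=0 → fast++
(s=3,f=4) a[fast]=7≠0 swap→a[3]=7 → slow++,fast++
(s=4,f=5) a[fast]=9≠0 swap→a[4]=9 → slow++,fast++
(s=5,f=6) a[fast]=9≠0 swap→a[5]=9 → slow++,fast++
(s=6,f=7) a[fast]=0 → fast++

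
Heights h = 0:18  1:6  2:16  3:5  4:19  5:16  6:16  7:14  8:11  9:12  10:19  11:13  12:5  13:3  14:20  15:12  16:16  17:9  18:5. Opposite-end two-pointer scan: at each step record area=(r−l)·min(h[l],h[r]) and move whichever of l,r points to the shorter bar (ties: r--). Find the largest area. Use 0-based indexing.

l=0 r=18: min(18,5)*18=90 best=90 *, r--
l=0 r=17: min(18,9)*17=153 best=153 *, r--
l=0 r=16: min(18,16)*16=256 best=256 *, r--
l=0 r=15: min(18,12)*15=180 best=256, r--
l=0 r=14: min(18,20)*14=252 best=256, l++
l=1 r=14: min(6,20)*13=78 best=256, l++
l=2 r=14: min(16,20)*12=192 best=256, l++
l=3 r=14: min(5,20)*11=55 best=256, l++
l=4 r=14: min(19,20)*10=190 best=256, l++
l=5 r=14: min(16,20)*9=144 best=256, l++
l=6 r=14: min(16,20)*8=128 best=256, l++
l=7 r=14: min(14,20)*7=98 best=256, l++
l=8 r=14: min(11,20)*6=66 best=256, l++
l=9 r=14: min(12,20)*5=60 best=256, l++
l=10 r=14: min(19,20)*4=76 best=256, l++
l=11 r=14: min(13,20)*3=39 best=256, l++
l=12 r=14: min(5,20)*2=10 best=256, l++
l=13 r=14: min(3,20)*1=3 best=256, l++

max area = 256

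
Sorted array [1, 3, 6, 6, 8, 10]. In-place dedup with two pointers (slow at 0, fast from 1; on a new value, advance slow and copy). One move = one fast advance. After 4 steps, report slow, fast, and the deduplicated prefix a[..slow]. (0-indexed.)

slow=3, fast=5, prefix=[1, 3, 6, 8]

slow=0 fast=1: a[fast]=3≠a[slow]=1 write a[1]=3, slow++,fast++
slow=1 fast=2: a[fast]=6≠a[slow]=3 write a[2]=6, slow++,fast++
slow=2 fast=3: a[fast]=6=a[slow] dup, fast++
slow=2 fast=4: a[fast]=8≠a[slow]=6 write a[3]=8, slow++,fast++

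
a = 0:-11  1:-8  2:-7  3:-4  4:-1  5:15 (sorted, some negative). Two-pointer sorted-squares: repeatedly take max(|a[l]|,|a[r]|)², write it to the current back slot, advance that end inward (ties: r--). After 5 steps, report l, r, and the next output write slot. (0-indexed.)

l=0 r=5: |-11|<=|15| out[5]=225, r--
l=0 r=4: |-11|>|-1| out[4]=121, l++
l=1 r=4: |-8|>|-1| out[3]=64, l++
l=2 r=4: |-7|>|-1| out[2]=49, l++
l=3 r=4: |-4|>|-1| out[1]=16, l++

l=4, r=4, next write slot=0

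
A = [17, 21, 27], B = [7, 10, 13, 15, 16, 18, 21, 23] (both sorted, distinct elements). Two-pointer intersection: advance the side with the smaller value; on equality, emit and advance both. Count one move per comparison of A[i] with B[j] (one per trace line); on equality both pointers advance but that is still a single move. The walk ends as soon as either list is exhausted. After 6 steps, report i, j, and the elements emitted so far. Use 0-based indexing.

i=1, j=5, emitted=[]

i=0 j=0: 17>7, j++
i=0 j=1: 17>10, j++
i=0 j=2: 17>13, j++
i=0 j=3: 17>15, j++
i=0 j=4: 17>16, j++
i=0 j=5: 17<18, i++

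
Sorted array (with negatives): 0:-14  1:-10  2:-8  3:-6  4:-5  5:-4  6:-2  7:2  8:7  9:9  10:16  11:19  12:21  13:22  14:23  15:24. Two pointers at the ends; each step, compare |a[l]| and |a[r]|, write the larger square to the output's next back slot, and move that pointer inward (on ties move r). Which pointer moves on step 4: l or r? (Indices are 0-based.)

r

[0,15] |-14|<=|24| out[15]=576 → r--
[0,14] |-14|<=|23| out[14]=529 → r--
[0,13] |-14|<=|22| out[13]=484 → r--
[0,12] |-14|<=|21| out[12]=441 → r--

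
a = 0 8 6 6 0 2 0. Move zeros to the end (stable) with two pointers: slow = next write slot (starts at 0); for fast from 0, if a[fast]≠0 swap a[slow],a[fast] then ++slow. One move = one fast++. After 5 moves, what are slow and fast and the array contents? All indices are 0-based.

slow=0 fast=0: a[fast]=0, fast++
slow=0 fast=1: a[fast]=8≠0 swap→a[0]=8, slow++,fast++
slow=1 fast=2: a[fast]=6≠0 swap→a[1]=6, slow++,fast++
slow=2 fast=3: a[fast]=6≠0 swap→a[2]=6, slow++,fast++
slow=3 fast=4: a[fast]=0, fast++

slow=3, fast=5, a=[8, 6, 6, 0, 0, 2, 0]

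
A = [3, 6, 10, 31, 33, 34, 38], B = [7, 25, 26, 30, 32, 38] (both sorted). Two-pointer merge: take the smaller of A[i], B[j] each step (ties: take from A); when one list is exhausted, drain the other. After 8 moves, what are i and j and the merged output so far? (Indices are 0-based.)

i=4, j=4, merged so far=[3, 6, 7, 10, 25, 26, 30, 31]

[i=0,j=0] A[i]=3<=B[j]=7 take 3 → i++
[i=1,j=0] A[i]=6<=B[j]=7 take 6 → i++
[i=2,j=0] A[i]=10>B[j]=7 take 7 → j++
[i=2,j=1] A[i]=10<=B[j]=25 take 10 → i++
[i=3,j=1] A[i]=31>B[j]=25 take 25 → j++
[i=3,j=2] A[i]=31>B[j]=26 take 26 → j++
[i=3,j=3] A[i]=31>B[j]=30 take 30 → j++
[i=3,j=4] A[i]=31<=B[j]=32 take 31 → i++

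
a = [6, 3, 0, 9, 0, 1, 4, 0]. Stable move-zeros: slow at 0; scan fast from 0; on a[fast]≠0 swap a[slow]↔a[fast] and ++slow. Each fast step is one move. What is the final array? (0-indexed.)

[6, 3, 9, 1, 4, 0, 0, 0]

(s=0,f=0) a[fast]=6≠0 swap→a[0]=6 → slow++,fast++
(s=1,f=1) a[fast]=3≠0 swap→a[1]=3 → slow++,fast++
(s=2,f=2) a[fast]=0 → fast++
(s=2,f=3) a[fast]=9≠0 swap→a[2]=9 → slow++,fast++
(s=3,f=4) a[fast]=0 → fast++
(s=3,f=5) a[fast]=1≠0 swap→a[3]=1 → slow++,fast++
(s=4,f=6) a[fast]=4≠0 swap→a[4]=4 → slow++,fast++
(s=5,f=7) a[fast]=0 → fast++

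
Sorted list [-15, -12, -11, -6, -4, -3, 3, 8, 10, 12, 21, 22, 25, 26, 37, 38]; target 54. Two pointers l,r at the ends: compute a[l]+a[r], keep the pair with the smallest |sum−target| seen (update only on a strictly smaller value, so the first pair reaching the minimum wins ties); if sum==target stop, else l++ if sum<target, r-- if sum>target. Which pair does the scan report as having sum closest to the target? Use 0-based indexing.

[0,15] -15+38=23 d=31 * → l++
[1,15] -12+38=26 d=28 * → l++
[2,15] -11+38=27 d=27 * → l++
[3,15] -6+38=32 d=22 * → l++
[4,15] -4+38=34 d=20 * → l++
[5,15] -3+38=35 d=19 * → l++
[6,15] 3+38=41 d=13 * → l++
[7,15] 8+38=46 d=8 * → l++
[8,15] 10+38=48 d=6 * → l++
[9,15] 12+38=50 d=4 * → l++
[10,15] 21+38=59 d=5 → r--
[10,14] 21+37=58 d=4 → r--
[10,13] 21+26=47 d=7 → l++
[11,13] 22+26=48 d=6 → l++
[12,13] 25+26=51 d=3 * → l++

pair (25, 26) with sum 51 (|Δ|=3)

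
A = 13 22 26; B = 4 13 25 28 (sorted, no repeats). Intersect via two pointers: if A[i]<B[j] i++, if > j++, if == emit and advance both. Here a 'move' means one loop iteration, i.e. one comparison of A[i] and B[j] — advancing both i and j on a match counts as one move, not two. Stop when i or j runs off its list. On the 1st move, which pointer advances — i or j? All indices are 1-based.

[i=1,j=1] 13>4 → j++

j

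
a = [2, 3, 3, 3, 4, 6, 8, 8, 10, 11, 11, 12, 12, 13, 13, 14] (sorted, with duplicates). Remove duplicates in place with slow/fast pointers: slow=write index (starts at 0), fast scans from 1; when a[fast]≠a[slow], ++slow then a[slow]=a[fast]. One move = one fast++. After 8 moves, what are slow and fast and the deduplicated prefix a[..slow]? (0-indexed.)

slow=5, fast=9, prefix=[2, 3, 4, 6, 8, 10]

(s=0,f=1) a[fast]=3≠a[slow]=2 write a[1]=3 → slow++,fast++
(s=1,f=2) a[fast]=3=a[slow] dup → fast++
(s=1,f=3) a[fast]=3=a[slow] dup → fast++
(s=1,f=4) a[fast]=4≠a[slow]=3 write a[2]=4 → slow++,fast++
(s=2,f=5) a[fast]=6≠a[slow]=4 write a[3]=6 → slow++,fast++
(s=3,f=6) a[fast]=8≠a[slow]=6 write a[4]=8 → slow++,fast++
(s=4,f=7) a[fast]=8=a[slow] dup → fast++
(s=4,f=8) a[fast]=10≠a[slow]=8 write a[5]=10 → slow++,fast++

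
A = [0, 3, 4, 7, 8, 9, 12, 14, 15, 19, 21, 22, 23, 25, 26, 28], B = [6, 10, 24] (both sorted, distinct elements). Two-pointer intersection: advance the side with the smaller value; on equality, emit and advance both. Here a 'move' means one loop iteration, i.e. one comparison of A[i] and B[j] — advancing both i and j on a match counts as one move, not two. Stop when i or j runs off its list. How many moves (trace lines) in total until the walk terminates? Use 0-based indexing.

16 moves

i=0 j=0: 0<6, i++
i=1 j=0: 3<6, i++
i=2 j=0: 4<6, i++
i=3 j=0: 7>6, j++
i=3 j=1: 7<10, i++
i=4 j=1: 8<10, i++
i=5 j=1: 9<10, i++
i=6 j=1: 12>10, j++
i=6 j=2: 12<24, i++
i=7 j=2: 14<24, i++
i=8 j=2: 15<24, i++
i=9 j=2: 19<24, i++
i=10 j=2: 21<24, i++
i=11 j=2: 22<24, i++
i=12 j=2: 23<24, i++
i=13 j=2: 25>24, j++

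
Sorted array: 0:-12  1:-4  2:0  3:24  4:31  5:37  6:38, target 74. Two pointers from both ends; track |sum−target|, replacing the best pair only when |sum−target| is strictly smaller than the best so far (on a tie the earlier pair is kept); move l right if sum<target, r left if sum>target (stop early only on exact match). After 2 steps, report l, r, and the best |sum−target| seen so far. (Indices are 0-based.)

l=2, r=6, best |Δ|=40

[0,6] -12+38=26 d=48 * → l++
[1,6] -4+38=34 d=40 * → l++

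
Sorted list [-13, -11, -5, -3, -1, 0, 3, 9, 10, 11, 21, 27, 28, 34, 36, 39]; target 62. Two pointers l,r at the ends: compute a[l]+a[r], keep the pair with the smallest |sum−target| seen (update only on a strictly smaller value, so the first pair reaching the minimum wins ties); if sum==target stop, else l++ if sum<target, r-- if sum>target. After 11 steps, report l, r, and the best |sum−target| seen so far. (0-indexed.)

[0,15] -13+39=26 d=36 * → l++
[1,15] -11+39=28 d=34 * → l++
[2,15] -5+39=34 d=28 * → l++
[3,15] -3+39=36 d=26 * → l++
[4,15] -1+39=38 d=24 * → l++
[5,15] 0+39=39 d=23 * → l++
[6,15] 3+39=42 d=20 * → l++
[7,15] 9+39=48 d=14 * → l++
[8,15] 10+39=49 d=13 * → l++
[9,15] 11+39=50 d=12 * → l++
[10,15] 21+39=60 d=2 * → l++

l=11, r=15, best |Δ|=2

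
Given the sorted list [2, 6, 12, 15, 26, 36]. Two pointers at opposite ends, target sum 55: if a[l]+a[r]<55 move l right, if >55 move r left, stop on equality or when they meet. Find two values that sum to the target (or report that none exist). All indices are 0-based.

no pair

[0,5] 2+36=38 <55 → l++
[1,5] 6+36=42 <55 → l++
[2,5] 12+36=48 <55 → l++
[3,5] 15+36=51 <55 → l++
[4,5] 26+36=62 >55 → r--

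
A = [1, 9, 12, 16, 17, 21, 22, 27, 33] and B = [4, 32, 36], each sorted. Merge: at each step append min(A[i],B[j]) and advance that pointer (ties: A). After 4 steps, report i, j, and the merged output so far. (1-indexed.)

i=1 j=1: A[i]=1<=B[j]=4 take 1, i++
i=2 j=1: A[i]=9>B[j]=4 take 4, j++
i=2 j=2: A[i]=9<=B[j]=32 take 9, i++
i=3 j=2: A[i]=12<=B[j]=32 take 12, i++

i=4, j=2, merged so far=[1, 4, 9, 12]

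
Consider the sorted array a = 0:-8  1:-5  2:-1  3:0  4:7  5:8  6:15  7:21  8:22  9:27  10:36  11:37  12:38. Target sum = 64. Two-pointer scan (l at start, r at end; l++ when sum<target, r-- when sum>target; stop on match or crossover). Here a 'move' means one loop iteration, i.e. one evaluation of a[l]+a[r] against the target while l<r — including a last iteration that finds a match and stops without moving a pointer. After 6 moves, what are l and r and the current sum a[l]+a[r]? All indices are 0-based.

l=0 r=12: -8+38=30 <64, l++
l=1 r=12: -5+38=33 <64, l++
l=2 r=12: -1+38=37 <64, l++
l=3 r=12: 0+38=38 <64, l++
l=4 r=12: 7+38=45 <64, l++
l=5 r=12: 8+38=46 <64, l++

l=6, r=12, sum=53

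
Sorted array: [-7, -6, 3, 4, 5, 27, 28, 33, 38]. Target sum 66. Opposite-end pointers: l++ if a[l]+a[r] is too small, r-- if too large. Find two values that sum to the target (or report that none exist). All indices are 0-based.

[0,8] -7+38=31 <66 → l++
[1,8] -6+38=32 <66 → l++
[2,8] 3+38=41 <66 → l++
[3,8] 4+38=42 <66 → l++
[4,8] 5+38=43 <66 → l++
[5,8] 27+38=65 <66 → l++
[6,8] 28+38=66 → found

(28, 38)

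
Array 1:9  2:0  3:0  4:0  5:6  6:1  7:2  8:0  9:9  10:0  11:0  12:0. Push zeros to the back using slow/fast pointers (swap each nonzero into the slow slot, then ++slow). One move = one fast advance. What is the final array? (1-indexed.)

[9, 6, 1, 2, 9, 0, 0, 0, 0, 0, 0, 0]

(s=1,f=1) a[fast]=9≠0 swap→a[1]=9 → slow++,fast++
(s=2,f=2) a[fast]=0 → fast++
(s=2,f=3) a[fast]=0 → fast++
(s=2,f=4) a[fast]=0 → fast++
(s=2,f=5) a[fast]=6≠0 swap→a[2]=6 → slow++,fast++
(s=3,f=6) a[fast]=1≠0 swap→a[3]=1 → slow++,fast++
(s=4,f=7) a[fast]=2≠0 swap→a[4]=2 → slow++,fast++
(s=5,f=8) a[fast]=0 → fast++
(s=5,f=9) a[fast]=9≠0 swap→a[5]=9 → slow++,fast++
(s=6,f=10) a[fast]=0 → fast++
(s=6,f=11) a[fast]=0 → fast++
(s=6,f=12) a[fast]=0 → fast++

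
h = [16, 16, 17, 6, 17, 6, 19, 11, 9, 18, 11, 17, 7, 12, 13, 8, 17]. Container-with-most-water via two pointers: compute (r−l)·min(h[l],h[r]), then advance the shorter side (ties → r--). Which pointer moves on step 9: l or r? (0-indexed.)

l=0 r=16: min(16,17)*16=256 best=256 *, l++
l=1 r=16: min(16,17)*15=240 best=256, l++
l=2 r=16: min(17,17)*14=238 best=256, r--
l=2 r=15: min(17,8)*13=104 best=256, r--
l=2 r=14: min(17,13)*12=156 best=256, r--
l=2 r=13: min(17,12)*11=132 best=256, r--
l=2 r=12: min(17,7)*10=70 best=256, r--
l=2 r=11: min(17,17)*9=153 best=256, r--
l=2 r=10: min(17,11)*8=88 best=256, r--

r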